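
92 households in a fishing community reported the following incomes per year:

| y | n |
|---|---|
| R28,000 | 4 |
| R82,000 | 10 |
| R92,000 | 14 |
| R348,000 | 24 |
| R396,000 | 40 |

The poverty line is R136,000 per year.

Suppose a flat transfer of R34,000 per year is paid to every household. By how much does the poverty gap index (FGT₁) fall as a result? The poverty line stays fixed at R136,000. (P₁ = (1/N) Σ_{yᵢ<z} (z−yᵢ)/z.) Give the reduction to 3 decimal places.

Before: below the line — 4×R28,000, 10×R82,000, 14×R92,000; poverty gap index (FGT₁) = 0.12692.
After the R34,000 transfer: below the line — 4×R62,000, 10×R116,000, 14×R126,000; poverty gap index (FGT₁) = 0.05083.
Reduction = 0.12692 − 0.05083 = 0.076.

0.076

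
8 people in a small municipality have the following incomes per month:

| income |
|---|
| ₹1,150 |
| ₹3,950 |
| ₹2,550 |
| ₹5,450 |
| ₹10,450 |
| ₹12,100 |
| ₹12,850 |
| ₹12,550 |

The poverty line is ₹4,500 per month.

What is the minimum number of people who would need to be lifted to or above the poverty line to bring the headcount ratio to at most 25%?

Currently q = 3 of N = 8 are below the line (H = 0.375).
A headcount ratio of at most 25% allows at most ⌊0.25 × 8⌋ = 2 poor people.
So at least 3 − 2 = 1 must be lifted.

1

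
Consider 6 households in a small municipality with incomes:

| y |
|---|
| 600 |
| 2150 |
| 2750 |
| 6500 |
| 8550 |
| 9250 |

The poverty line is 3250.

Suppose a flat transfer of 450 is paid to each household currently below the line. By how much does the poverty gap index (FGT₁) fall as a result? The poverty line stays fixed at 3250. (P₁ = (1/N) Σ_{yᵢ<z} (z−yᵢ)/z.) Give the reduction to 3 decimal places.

0.069

Before: below the line — 600, 2150, 2750; poverty gap index (FGT₁) = 0.21795.
After the 450 transfer: below the line — 1050, 2600, 3200; poverty gap index (FGT₁) = 0.14872.
Reduction = 0.21795 − 0.14872 = 0.069.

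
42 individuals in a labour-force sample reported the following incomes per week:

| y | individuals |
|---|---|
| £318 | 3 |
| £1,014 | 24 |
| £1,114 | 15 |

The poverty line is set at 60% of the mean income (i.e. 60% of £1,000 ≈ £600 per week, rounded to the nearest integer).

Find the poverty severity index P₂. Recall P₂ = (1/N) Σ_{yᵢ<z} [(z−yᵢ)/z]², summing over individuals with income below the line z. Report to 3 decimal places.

Incomes under z: 3×£318 (q = 3 of N = 42).
Gap ratios (z−y)/z: (600−318)/600 = 0.4700 (×3).
Squared: 0.2209 (×3).
Sum = 0.662700; P₂ = 0.662700 / 42 = 0.016.

0.016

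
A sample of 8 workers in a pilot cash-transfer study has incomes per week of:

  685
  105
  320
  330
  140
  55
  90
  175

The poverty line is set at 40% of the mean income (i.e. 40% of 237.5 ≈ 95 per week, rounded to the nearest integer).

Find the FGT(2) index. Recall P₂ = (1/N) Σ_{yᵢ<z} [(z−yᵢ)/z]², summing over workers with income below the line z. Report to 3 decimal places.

0.023

Below the line: 55, 90 (q = 2 of N = 8).
Normalized shortfalls: (95−55)/95 = 0.4211; (95−90)/95 = 0.0526.
Squared: 0.1773; 0.0028.
Sum = 0.180055; P₂ = 0.180055 / 8 = 0.023.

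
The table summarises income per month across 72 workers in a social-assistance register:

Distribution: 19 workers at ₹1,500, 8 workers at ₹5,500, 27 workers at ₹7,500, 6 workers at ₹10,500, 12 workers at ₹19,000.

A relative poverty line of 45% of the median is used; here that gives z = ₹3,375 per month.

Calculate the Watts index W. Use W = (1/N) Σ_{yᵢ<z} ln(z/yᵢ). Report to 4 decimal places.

Incomes under z: 19×₹1,500 (q = 19 of N = 72).
Log shortfalls: ln(3375/1500) = 0.8109 (×19).
W = 15.407674 / 72 = 0.2140.

0.2140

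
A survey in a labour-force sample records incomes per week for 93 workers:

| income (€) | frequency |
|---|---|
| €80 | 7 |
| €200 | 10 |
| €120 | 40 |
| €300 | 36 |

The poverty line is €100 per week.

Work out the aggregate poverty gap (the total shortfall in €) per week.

€140

Incomes under z: 7×€80 (q = 7 of N = 93).
Individual gaps: 7×(100−80) = 140.
Aggregate gap = €140.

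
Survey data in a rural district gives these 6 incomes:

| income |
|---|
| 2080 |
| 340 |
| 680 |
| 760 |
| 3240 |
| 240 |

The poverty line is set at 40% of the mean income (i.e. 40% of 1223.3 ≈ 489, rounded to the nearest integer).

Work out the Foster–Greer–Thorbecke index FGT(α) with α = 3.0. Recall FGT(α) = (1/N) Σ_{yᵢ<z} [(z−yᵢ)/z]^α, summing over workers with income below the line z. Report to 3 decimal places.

0.027

Below the line: 240, 340 (q = 2 of N = 6).
Gap ratios (z−y)/z: (489−240)/489 = 0.5092; (489−340)/489 = 0.3047.
Raised to α = 3.0: 0.13203; 0.02829.
Sum = 0.160320; FGT(3.0) = 0.160320 / 6 = 0.027.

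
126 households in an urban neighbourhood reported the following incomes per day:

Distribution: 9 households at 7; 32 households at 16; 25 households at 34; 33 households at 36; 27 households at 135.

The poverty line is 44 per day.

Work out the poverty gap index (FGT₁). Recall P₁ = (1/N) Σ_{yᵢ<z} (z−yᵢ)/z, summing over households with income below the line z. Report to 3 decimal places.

0.314

Below the line: 9×7, 32×16, 25×34, 33×36 (q = 99 of N = 126).
Relative gaps: (44−7)/44 = 0.8409 (×9); (44−16)/44 = 0.6364 (×32); (44−34)/44 = 0.2273 (×25); (44−36)/44 = 0.1818 (×33).
Σ = 39.613636. Dividing by the full population N = 126 gives P₁ = 0.314.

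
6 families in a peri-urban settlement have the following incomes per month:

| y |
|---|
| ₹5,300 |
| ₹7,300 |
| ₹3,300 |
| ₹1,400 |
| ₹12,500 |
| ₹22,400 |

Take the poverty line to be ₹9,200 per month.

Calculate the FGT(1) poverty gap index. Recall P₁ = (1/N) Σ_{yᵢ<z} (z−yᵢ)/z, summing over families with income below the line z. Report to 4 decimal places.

0.3533

Below z: ₹1,400, ₹3,300, ₹5,300, ₹7,300 (q = 4 of N = 6).
Relative gaps: (9200−1400)/9200 = 0.8478; (9200−3300)/9200 = 0.6413; (9200−5300)/9200 = 0.4239; (9200−7300)/9200 = 0.2065.
Sum of shortfalls = 2.119565; P₁ averages over all N: 2.119565 / 6 = 0.3533.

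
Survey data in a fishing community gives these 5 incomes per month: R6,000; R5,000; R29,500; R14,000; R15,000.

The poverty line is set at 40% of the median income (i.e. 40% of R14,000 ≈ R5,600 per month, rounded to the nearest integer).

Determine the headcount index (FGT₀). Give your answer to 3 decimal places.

1 of the 5 families have income below R5,600.
H = 1/5 = 0.200.

0.200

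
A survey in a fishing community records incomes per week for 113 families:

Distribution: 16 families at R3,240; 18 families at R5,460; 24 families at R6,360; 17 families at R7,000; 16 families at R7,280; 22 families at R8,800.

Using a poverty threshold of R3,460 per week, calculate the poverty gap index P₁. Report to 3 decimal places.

Below the line: 16×R3,240 (q = 16 of N = 113).
Gap ratios (z−y)/z: (3460−3240)/3460 = 0.0636 (×16).
Σ = 1.017341. Dividing by the full population N = 113 gives P₁ = 0.009.

0.009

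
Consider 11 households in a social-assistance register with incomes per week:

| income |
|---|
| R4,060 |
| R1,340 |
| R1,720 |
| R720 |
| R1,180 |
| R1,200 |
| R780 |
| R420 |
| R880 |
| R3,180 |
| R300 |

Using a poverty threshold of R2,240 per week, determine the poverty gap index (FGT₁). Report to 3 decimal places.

Incomes under z: R300, R420, R720, R780, R880, R1,180, R1,200, R1,340, R1,720 (q = 9 of N = 11).
Relative gaps: (2240−300)/2240 = 0.8661; (2240−420)/2240 = 0.8125; (2240−720)/2240 = 0.6786; (2240−780)/2240 = 0.6518; (2240−880)/2240 = 0.6071; (2240−1180)/2240 = 0.4732; (2240−1200)/2240 = 0.4643; (2240−1340)/2240 = 0.4018; (2240−1720)/2240 = 0.2321.
Sum of shortfalls = 5.187500; P₁ averages over all N: 5.187500 / 11 = 0.472.

0.472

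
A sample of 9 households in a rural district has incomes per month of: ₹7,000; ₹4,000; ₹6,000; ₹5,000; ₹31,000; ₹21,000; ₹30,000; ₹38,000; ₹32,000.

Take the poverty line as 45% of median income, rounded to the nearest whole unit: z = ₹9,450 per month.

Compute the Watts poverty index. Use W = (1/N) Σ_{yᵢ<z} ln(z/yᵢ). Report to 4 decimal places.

Below the line: ₹4,000, ₹5,000, ₹6,000, ₹7,000 (q = 4 of N = 9).
Log shortfalls: ln(9450/4000) = 0.8597; ln(9450/5000) = 0.6366; ln(9450/6000) = 0.4543; ln(9450/7000) = 0.3001.
W = 2.250657 / 9 = 0.2501.

0.2501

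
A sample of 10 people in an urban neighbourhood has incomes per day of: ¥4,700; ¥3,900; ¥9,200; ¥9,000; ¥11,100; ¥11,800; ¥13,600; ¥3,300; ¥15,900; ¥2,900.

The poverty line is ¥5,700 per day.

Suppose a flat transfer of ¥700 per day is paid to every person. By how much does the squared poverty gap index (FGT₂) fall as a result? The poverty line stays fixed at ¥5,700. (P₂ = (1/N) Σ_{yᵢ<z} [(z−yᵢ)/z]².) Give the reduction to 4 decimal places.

0.0284

Before: below the line — ¥2,900, ¥3,300, ¥3,900, ¥4,700; squared poverty gap index (FGT₂) = 0.054909.
After the ¥700 transfer: below the line — ¥3,600, ¥4,000, ¥4,600, ¥5,400; squared poverty gap index (FGT₂) = 0.026470.
Reduction = 0.054909 − 0.026470 = 0.0284.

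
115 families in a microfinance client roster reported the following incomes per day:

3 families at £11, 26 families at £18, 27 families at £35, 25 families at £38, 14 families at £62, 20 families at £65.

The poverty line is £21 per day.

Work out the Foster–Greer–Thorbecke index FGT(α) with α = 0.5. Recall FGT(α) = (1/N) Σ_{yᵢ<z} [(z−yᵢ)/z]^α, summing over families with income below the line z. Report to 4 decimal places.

Below z: 3×£11, 26×£18 (q = 29 of N = 115).
Gap ratios (z−y)/z: (21−11)/21 = 0.4762 (×3); (21−18)/21 = 0.1429 (×26).
Raised to α = 0.5: 0.69007 (×3); 0.37796 (×26).
Sum = 11.897273; FGT(0.5) = 11.897273 / 115 = 0.1035.

0.1035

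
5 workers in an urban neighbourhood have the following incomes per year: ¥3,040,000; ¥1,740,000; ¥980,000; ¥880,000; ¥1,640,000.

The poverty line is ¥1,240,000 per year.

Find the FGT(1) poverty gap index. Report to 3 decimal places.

Below the line: ¥880,000, ¥980,000 (q = 2 of N = 5).
Shortfall ratios: (1240000−880000)/1240000 = 0.2903; (1240000−980000)/1240000 = 0.2097.
Sum of shortfalls = 0.500000; P₁ averages over all N: 0.500000 / 5 = 0.100.

0.100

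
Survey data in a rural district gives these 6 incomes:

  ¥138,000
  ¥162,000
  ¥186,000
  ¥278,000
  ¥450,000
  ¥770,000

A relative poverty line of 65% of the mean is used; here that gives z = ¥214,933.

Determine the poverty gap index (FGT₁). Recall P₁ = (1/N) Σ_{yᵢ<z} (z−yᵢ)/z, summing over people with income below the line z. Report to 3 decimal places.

Below the line: ¥138,000, ¥162,000, ¥186,000 (q = 3 of N = 6).
Shortfall ratios: (214933−138000)/214933 = 0.3579; (214933−162000)/214933 = 0.2463; (214933−186000)/214933 = 0.1346.
Sum of shortfalls = 0.738830; P₁ averages over all N: 0.738830 / 6 = 0.123.

0.123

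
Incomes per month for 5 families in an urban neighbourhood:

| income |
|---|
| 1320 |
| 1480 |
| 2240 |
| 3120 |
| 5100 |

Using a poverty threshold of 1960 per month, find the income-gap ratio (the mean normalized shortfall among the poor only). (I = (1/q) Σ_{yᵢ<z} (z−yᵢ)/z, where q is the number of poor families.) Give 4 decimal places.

Poor units: 1320, 1480 (q = 2 of N = 5).
Relative gaps: 0.3265, 0.2449; sum = 0.571429.
I averages over the q = 2 poor units only: 0.571429 / 2 = 0.2857.

0.2857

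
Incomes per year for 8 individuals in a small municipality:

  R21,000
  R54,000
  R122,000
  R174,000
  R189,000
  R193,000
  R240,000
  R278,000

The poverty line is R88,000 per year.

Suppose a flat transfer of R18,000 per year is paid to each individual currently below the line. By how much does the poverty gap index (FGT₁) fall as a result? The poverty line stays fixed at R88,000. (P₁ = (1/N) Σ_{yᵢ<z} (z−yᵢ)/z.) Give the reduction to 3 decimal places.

Before: below the line — R21,000, R54,000; poverty gap index (FGT₁) = 0.14347.
After the R18,000 transfer: below the line — R39,000, R72,000; poverty gap index (FGT₁) = 0.09233.
Reduction = 0.14347 − 0.09233 = 0.051.

0.051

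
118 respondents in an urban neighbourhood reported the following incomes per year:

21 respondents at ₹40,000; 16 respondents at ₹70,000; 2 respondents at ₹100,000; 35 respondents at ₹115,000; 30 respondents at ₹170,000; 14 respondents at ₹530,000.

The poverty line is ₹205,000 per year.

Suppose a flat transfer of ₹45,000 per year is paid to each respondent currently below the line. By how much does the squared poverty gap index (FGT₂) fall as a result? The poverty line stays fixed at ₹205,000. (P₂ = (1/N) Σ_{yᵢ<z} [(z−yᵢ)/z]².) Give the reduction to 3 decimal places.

Before: below the line — 21×₹40,000, 16×₹70,000, 2×₹100,000, 35×₹115,000, 30×₹170,000; squared poverty gap index (FGT₂) = 0.24312.
After the ₹45,000 transfer: below the line — 21×₹85,000, 16×₹115,000, 2×₹145,000, 35×₹160,000; squared poverty gap index (FGT₂) = 0.10286.
Reduction = 0.24312 − 0.10286 = 0.140.

0.140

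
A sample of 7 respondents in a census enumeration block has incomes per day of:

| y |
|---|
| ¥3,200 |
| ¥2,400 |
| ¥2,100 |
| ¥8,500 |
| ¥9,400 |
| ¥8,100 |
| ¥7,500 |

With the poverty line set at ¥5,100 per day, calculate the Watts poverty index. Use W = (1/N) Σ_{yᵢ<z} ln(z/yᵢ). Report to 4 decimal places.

Incomes under z: ¥2,100, ¥2,400, ¥3,200 (q = 3 of N = 7).
Log gaps: ln(5100/2100) = 0.8873; ln(5100/2400) = 0.7538; ln(5100/3200) = 0.4661.
W = 2.107165 / 7 = 0.3010.

0.3010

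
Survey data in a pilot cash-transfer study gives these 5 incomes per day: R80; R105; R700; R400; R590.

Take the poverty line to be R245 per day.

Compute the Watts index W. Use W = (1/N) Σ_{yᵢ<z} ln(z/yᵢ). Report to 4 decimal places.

Below the line: R80, R105 (q = 2 of N = 5).
Log gaps: ln(245/80) = 1.1192; ln(245/105) = 0.8473.
W = 1.966529 / 5 = 0.3933.

0.3933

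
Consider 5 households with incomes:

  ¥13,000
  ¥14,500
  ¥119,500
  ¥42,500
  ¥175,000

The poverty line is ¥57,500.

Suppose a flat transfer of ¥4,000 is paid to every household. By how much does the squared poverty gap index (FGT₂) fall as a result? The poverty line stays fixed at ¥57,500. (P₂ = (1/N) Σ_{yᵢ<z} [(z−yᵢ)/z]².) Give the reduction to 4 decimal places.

Before: below the line — ¥13,000, ¥14,500, ¥42,500; squared poverty gap index (FGT₂) = 0.245248.
After the ¥4,000 transfer: below the line — ¥17,000, ¥18,500, ¥46,500; squared poverty gap index (FGT₂) = 0.198548.
Reduction = 0.245248 − 0.198548 = 0.0467.

0.0467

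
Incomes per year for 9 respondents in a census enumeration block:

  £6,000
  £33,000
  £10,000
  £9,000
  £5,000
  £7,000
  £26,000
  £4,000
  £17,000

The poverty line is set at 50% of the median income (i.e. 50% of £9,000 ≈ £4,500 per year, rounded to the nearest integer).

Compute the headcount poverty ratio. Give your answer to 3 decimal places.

0.111

1 of the 9 respondents have income below £4,500.
H = 1/9 = 0.111.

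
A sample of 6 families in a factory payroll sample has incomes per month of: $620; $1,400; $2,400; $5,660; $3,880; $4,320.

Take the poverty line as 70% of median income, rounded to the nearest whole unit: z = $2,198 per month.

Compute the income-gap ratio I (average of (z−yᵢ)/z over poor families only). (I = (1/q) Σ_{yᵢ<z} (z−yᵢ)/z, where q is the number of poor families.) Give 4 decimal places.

0.5405

Below z: $620, $1,400 (q = 2 of N = 6).
Shortfall ratios (z−y)/z: 0.7179, 0.3631; sum = 1.080983.
I averages over the q = 2 poor units only: 1.080983 / 2 = 0.5405.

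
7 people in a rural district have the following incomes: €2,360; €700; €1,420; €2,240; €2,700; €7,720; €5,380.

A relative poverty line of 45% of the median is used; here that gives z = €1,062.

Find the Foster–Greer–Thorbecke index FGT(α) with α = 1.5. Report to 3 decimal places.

Incomes under z: €700 (q = 1 of N = 7).
Relative gaps: (1062−700)/1062 = 0.3409.
Raised to α = 1.5: 0.19901.
Sum = 0.199011; FGT(1.5) = 0.199011 / 7 = 0.028.

0.028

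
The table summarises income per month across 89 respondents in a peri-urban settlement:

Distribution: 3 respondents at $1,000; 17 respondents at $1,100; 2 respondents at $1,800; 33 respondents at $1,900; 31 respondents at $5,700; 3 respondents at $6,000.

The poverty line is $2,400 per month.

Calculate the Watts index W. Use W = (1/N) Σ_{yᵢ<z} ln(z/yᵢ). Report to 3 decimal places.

0.272

Below z: 3×$1,000, 17×$1,100, 2×$1,800, 33×$1,900 (q = 55 of N = 89).
ln(z/y) terms: ln(2400/1000) = 0.8755 (×3); ln(2400/1100) = 0.7802 (×17); ln(2400/1800) = 0.2877 (×2); ln(2400/1900) = 0.2336 (×33).
W = 24.173756 / 89 = 0.272.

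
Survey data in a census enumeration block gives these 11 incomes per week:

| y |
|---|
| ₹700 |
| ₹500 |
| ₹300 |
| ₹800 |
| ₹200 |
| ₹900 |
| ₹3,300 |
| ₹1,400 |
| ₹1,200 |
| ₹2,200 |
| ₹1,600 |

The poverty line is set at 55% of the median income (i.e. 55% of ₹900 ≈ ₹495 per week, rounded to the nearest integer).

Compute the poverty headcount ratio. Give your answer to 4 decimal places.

0.1818

2 of the 11 households have income below ₹495.
H = 2/11 = 0.1818.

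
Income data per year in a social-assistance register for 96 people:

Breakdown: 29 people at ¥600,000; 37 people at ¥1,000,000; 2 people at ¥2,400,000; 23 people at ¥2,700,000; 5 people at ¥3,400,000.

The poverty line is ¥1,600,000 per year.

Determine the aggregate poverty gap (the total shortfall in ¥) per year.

Below z: 29×¥600,000, 37×¥1,000,000 (q = 66 of N = 96).
Individual gaps: 29×(1600000−600000) = 29000000; 37×(1600000−1000000) = 22200000.
Aggregate gap = ¥51,200,000.

¥51,200,000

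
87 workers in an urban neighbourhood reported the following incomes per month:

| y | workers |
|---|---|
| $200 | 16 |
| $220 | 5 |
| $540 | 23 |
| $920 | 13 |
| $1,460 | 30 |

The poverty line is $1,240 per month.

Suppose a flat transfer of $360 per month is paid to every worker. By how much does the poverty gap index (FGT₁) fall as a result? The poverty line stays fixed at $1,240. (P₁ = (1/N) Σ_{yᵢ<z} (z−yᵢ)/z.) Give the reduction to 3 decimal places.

Before: below the line — 16×$200, 5×$220, 23×$540, 13×$920; poverty gap index (FGT₁) = 0.38932.
After the $360 transfer: below the line — 16×$560, 5×$580, 23×$900; poverty gap index (FGT₁) = 0.20393.
Reduction = 0.38932 − 0.20393 = 0.185.

0.185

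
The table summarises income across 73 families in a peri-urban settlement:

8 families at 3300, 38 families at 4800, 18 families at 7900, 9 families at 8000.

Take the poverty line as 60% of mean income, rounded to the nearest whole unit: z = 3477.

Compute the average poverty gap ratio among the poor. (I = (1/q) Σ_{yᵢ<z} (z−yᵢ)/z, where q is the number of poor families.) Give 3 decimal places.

Poor units: 8×3300 (q = 8 of N = 73).
Shortfall ratios (z−y)/z: 0.0509 (×8); sum = 0.407248.
The income-gap ratio divides by q (the poor only): 0.407248 / 8 = 0.051.

0.051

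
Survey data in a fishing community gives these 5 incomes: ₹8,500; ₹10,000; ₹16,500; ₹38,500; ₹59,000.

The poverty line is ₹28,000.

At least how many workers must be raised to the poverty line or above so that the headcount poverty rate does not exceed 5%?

Currently q = 3 of N = 5 are below the line (H = 0.600).
A headcount ratio of at most 5% allows at most ⌊0.05 × 5⌋ = 0 poor workers.
So at least 3 − 0 = 3 must be lifted.

3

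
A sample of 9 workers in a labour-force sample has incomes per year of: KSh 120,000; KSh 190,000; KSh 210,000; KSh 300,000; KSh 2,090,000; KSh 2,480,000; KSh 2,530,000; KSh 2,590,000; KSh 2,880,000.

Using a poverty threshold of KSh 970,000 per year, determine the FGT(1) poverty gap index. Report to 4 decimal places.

Incomes under z: KSh 120,000, KSh 190,000, KSh 210,000, KSh 300,000 (q = 4 of N = 9).
Normalized shortfalls: (970000−120000)/970000 = 0.8763; (970000−190000)/970000 = 0.8041; (970000−210000)/970000 = 0.7835; (970000−300000)/970000 = 0.6907.
Sum of shortfalls = 3.154639; P₁ averages over all N: 3.154639 / 9 = 0.3505.

0.3505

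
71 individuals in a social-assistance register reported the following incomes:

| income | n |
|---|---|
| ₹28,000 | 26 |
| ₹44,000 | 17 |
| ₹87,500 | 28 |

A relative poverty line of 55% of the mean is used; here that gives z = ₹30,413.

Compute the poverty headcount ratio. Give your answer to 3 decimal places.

0.366

26 of the 71 individuals have income below ₹30,413.
H = 26/71 = 0.366.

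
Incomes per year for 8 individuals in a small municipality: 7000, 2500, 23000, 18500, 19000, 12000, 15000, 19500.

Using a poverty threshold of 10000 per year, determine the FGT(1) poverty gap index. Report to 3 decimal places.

0.131

Poor units: 2500, 7000 (q = 2 of N = 8).
Shortfall ratios: (10000−2500)/10000 = 0.7500; (10000−7000)/10000 = 0.3000.
Σ = 1.050000. Dividing by the full population N = 8 gives P₁ = 0.131.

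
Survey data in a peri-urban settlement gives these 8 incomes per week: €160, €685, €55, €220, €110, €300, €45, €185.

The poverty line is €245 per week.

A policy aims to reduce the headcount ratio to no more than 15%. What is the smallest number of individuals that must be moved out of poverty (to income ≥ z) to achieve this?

5

Currently q = 6 of N = 8 are below the line (H = 0.750).
A headcount ratio of at most 15% allows at most ⌊0.15 × 8⌋ = 1 poor individuals.
So at least 6 − 1 = 5 must be lifted.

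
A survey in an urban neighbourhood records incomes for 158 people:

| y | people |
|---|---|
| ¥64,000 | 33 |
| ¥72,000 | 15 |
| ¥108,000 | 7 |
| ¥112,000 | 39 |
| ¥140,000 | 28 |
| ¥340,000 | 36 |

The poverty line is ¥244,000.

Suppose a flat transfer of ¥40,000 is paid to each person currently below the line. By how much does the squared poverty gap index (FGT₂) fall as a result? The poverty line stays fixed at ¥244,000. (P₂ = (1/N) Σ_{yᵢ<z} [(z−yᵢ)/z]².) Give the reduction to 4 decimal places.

Before: below the line — 33×¥64,000, 15×¥72,000, 7×¥108,000, 39×¥112,000, 28×¥140,000; squared poverty gap index (FGT₂) = 0.279037.
After the ¥40,000 transfer: below the line — 33×¥104,000, 15×¥112,000, 7×¥148,000, 39×¥152,000, 28×¥180,000; squared poverty gap index (FGT₂) = 0.150686.
Reduction = 0.279037 − 0.150686 = 0.1284.

0.1284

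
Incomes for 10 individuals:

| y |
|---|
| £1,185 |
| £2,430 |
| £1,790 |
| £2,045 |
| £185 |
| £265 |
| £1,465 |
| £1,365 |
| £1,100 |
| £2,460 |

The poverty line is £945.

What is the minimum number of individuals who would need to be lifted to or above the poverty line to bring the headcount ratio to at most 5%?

2 of the 10 individuals are poor, so H = 2/10 = 0.200.
A headcount ratio of at most 5% allows at most ⌊0.05 × 10⌋ = 0 poor individuals.
So at least 2 − 0 = 2 must be lifted.

2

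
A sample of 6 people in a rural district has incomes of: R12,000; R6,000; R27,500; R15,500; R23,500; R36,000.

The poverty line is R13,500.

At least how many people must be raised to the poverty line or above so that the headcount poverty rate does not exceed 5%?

Currently q = 2 of N = 6 are below the line (H = 0.333).
A headcount ratio of at most 5% allows at most ⌊0.05 × 6⌋ = 0 poor people.
So at least 2 − 0 = 2 must be lifted.

2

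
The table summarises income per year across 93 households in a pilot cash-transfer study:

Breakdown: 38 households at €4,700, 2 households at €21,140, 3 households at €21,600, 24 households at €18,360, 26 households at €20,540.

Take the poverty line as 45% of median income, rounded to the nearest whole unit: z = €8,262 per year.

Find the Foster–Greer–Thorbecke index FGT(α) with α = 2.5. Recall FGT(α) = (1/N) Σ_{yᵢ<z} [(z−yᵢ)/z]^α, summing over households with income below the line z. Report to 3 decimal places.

Incomes under z: 38×€4,700 (q = 38 of N = 93).
Gap ratios (z−y)/z: (8262−4700)/8262 = 0.4311 (×38).
Raised to α = 2.5: 0.12205 (×38).
Sum = 4.637729; FGT(2.5) = 4.637729 / 93 = 0.050.

0.050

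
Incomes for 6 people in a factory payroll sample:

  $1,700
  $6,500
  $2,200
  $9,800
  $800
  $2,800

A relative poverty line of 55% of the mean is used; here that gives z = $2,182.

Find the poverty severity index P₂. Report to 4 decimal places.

0.0750

Below the line: $800, $1,700 (q = 2 of N = 6).
Gap ratios (z−y)/z: (2182−800)/2182 = 0.6334; (2182−1700)/2182 = 0.2209.
Squared: 0.4011; 0.0488.
Sum = 0.449946; P₂ = 0.449946 / 6 = 0.0750.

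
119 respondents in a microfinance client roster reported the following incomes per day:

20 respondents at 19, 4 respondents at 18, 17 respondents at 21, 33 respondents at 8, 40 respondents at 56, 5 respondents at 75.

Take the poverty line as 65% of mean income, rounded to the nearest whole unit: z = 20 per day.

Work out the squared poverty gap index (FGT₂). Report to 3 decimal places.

Poor units: 33×8, 4×18, 20×19 (q = 57 of N = 119).
Relative gaps: (20−8)/20 = 0.6000 (×33); (20−18)/20 = 0.1000 (×4); (20−19)/20 = 0.0500 (×20).
Squared: 0.3600 (×33); 0.0100 (×4); 0.0025 (×20).
Sum = 11.970000; P₂ = 11.970000 / 119 = 0.101.

0.101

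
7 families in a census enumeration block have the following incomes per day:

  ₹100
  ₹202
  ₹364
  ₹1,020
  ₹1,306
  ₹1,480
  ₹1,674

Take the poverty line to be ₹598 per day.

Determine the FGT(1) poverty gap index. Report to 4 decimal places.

Incomes under z: ₹100, ₹202, ₹364 (q = 3 of N = 7).
Relative gaps: (598−100)/598 = 0.8328; (598−202)/598 = 0.6622; (598−364)/598 = 0.3913.
Σ = 1.886288. Dividing by the full population N = 7 gives P₁ = 0.2695.

0.2695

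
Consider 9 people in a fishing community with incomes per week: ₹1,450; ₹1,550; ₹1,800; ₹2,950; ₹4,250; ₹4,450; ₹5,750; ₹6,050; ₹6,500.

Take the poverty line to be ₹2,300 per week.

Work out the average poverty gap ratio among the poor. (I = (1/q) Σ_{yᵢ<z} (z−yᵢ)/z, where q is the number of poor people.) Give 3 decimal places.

Incomes under z: ₹1,450, ₹1,550, ₹1,800 (q = 3 of N = 9).
Shortfall ratios (z−y)/z: 0.3696, 0.3261, 0.2174; sum = 0.913043.
I averages over the q = 3 poor units only: 0.913043 / 3 = 0.304.

0.304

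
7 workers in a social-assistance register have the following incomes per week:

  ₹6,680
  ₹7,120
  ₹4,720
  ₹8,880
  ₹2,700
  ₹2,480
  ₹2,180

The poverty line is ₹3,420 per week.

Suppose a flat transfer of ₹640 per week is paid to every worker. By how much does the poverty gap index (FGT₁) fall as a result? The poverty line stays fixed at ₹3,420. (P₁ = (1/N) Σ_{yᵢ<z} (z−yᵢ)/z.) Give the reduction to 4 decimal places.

0.0802

Before: below the line — ₹2,180, ₹2,480, ₹2,700; poverty gap index (FGT₁) = 0.121136.
After the ₹640 transfer: below the line — ₹2,820, ₹3,120, ₹3,340; poverty gap index (FGT₁) = 0.040936.
Reduction = 0.121136 − 0.040936 = 0.0802.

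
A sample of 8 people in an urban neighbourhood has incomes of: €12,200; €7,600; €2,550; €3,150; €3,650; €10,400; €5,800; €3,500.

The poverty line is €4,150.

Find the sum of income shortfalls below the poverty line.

€3,750

Poor units: €2,550, €3,150, €3,500, €3,650 (q = 4 of N = 8).
Individual gaps: 4150−2550 = 1600; 4150−3150 = 1000; 4150−3500 = 650; 4150−3650 = 500.
Aggregate gap = €3,750.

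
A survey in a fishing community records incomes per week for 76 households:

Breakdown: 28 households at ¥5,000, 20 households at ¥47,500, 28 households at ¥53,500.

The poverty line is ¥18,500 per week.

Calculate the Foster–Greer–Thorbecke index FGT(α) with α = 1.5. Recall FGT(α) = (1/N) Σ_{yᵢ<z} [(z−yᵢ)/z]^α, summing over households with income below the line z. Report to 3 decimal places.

0.230

Below the line: 28×¥5,000 (q = 28 of N = 76).
Gap ratios (z−y)/z: (18500−5000)/18500 = 0.7297 (×28).
Raised to α = 1.5: 0.62337 (×28).
Sum = 17.454246; FGT(1.5) = 17.454246 / 76 = 0.230.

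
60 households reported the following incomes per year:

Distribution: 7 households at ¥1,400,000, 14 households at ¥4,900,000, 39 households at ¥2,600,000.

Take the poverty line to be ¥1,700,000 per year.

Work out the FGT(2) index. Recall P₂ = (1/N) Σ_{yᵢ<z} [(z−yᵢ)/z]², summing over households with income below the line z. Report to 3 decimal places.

0.004

Poor units: 7×¥1,400,000 (q = 7 of N = 60).
Normalized shortfalls: (1700000−1400000)/1700000 = 0.1765 (×7).
Squared: 0.0311 (×7).
Sum = 0.217993; P₂ = 0.217993 / 60 = 0.004.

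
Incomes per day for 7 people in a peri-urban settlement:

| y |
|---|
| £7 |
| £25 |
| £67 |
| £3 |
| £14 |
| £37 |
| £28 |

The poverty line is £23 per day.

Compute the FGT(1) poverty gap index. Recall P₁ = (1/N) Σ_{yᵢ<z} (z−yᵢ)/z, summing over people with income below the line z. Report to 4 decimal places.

Below z: £3, £7, £14 (q = 3 of N = 7).
Shortfall ratios: (23−3)/23 = 0.8696; (23−7)/23 = 0.6957; (23−14)/23 = 0.3913.
Sum of shortfalls = 1.956522; P₁ averages over all N: 1.956522 / 7 = 0.2795.

0.2795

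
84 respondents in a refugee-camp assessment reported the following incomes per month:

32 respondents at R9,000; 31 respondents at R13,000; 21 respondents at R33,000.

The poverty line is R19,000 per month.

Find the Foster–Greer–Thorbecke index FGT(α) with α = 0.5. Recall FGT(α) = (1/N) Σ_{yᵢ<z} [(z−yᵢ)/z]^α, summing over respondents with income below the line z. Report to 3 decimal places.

0.484

Poor units: 32×R9,000, 31×R13,000 (q = 63 of N = 84).
Relative gaps: (19000−9000)/19000 = 0.5263 (×32); (19000−13000)/19000 = 0.3158 (×31).
Raised to α = 0.5: 0.72548 (×32); 0.56195 (×31).
Sum = 40.635736; FGT(0.5) = 40.635736 / 84 = 0.484.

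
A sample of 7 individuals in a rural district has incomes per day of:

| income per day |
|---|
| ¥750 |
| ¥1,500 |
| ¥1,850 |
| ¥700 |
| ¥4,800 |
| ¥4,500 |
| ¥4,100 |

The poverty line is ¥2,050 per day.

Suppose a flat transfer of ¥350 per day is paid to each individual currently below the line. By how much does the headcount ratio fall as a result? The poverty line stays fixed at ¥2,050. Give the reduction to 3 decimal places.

0.143

Before: below the line — ¥700, ¥750, ¥1,500, ¥1,850; headcount ratio = 0.57143.
After the ¥350 transfer: below the line — ¥1,050, ¥1,100, ¥1,850; headcount ratio = 0.42857.
Reduction = 0.57143 − 0.42857 = 0.143.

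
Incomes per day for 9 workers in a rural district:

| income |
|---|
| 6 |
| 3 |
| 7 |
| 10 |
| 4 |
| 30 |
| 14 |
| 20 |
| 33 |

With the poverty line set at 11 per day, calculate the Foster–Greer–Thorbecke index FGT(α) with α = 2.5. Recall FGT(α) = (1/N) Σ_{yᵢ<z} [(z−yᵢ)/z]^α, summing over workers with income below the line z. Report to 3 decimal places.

Below the line: 3, 4, 6, 7, 10 (q = 5 of N = 9).
Gap ratios (z−y)/z: (11−3)/11 = 0.7273; (11−4)/11 = 0.6364; (11−6)/11 = 0.4545; (11−7)/11 = 0.3636; (11−10)/11 = 0.0909.
Raised to α = 2.5: 0.45107; 0.32305; 0.13930; 0.07974; 0.00249.
Sum = 0.995642; FGT(2.5) = 0.995642 / 9 = 0.111.

0.111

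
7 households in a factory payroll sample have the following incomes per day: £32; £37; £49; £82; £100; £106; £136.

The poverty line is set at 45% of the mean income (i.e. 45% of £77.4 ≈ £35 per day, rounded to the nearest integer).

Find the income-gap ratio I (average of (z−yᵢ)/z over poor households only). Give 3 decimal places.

Below the line: £32 (q = 1 of N = 7).
Relative gaps: 0.0857; sum = 0.085714.
The income-gap ratio divides by q (the poor only): 0.085714 / 1 = 0.086.

0.086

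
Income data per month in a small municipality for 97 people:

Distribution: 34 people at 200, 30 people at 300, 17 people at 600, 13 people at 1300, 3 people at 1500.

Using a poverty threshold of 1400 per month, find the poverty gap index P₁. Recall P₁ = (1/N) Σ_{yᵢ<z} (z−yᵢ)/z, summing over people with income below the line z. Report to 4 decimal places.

Poor units: 34×200, 30×300, 17×600, 13×1300 (q = 94 of N = 97).
Normalized shortfalls: (1400−200)/1400 = 0.8571 (×34); (1400−300)/1400 = 0.7857 (×30); (1400−600)/1400 = 0.5714 (×17); (1400−1300)/1400 = 0.0714 (×13).
Sum of shortfalls = 63.357143; P₁ averages over all N: 63.357143 / 97 = 0.6532.

0.6532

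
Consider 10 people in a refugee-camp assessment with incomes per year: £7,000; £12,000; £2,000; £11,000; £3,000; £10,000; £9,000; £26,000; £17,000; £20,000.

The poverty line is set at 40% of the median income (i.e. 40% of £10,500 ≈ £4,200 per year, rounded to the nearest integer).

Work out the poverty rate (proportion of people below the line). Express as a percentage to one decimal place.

2 of the 10 people have income below £4,200.
H = 2/10 = 20.0%.

20.0%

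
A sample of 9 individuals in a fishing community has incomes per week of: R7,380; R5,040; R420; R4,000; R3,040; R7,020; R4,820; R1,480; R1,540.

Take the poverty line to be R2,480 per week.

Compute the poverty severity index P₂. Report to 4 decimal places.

0.1107

Below the line: R420, R1,480, R1,540 (q = 3 of N = 9).
Gap ratios (z−y)/z: (2480−420)/2480 = 0.8306; (2480−1480)/2480 = 0.4032; (2480−1540)/2480 = 0.3790.
Squared: 0.6900; 0.1626; 0.1437.
Sum = 0.996228; P₂ = 0.996228 / 9 = 0.1107.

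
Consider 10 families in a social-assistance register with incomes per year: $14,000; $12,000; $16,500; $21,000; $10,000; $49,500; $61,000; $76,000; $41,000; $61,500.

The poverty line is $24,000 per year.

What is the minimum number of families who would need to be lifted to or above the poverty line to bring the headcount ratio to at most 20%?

3

5 of the 10 families are poor, so H = 5/10 = 0.500.
A headcount ratio of at most 20% allows at most ⌊0.20 × 10⌋ = 2 poor families.
So at least 5 − 2 = 3 must be lifted.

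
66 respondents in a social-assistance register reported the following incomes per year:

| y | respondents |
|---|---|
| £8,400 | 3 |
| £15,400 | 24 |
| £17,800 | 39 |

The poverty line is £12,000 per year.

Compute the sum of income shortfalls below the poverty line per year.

Below the line: 3×£8,400 (q = 3 of N = 66).
Individual gaps: 3×(12000−8400) = 10800.
Aggregate gap = £10,800.

£10,800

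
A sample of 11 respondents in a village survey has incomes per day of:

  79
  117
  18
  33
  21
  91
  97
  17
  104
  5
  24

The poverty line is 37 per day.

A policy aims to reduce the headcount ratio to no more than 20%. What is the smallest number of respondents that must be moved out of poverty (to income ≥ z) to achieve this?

Currently q = 6 of N = 11 are below the line (H = 0.545).
A headcount ratio of at most 20% allows at most ⌊0.20 × 11⌋ = 2 poor respondents.
So at least 6 − 2 = 4 must be lifted.

4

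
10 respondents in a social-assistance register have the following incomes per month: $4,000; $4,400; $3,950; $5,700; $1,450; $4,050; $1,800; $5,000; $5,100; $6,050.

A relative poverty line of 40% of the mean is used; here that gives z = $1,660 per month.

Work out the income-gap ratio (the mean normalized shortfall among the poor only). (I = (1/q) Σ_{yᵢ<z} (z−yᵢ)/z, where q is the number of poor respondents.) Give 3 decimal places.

Incomes under z: $1,450 (q = 1 of N = 10).
Shortfall ratios (z−y)/z: 0.1265; sum = 0.126506.
The income-gap ratio divides by q (the poor only): 0.126506 / 1 = 0.127.

0.127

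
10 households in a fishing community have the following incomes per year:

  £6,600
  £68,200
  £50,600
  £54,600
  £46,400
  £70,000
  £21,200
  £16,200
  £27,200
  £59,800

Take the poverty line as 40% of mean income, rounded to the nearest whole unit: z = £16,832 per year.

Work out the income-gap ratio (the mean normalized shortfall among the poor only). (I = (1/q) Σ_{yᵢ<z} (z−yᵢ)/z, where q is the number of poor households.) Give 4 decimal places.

Poor units: £6,600, £16,200 (q = 2 of N = 10).
Relative gaps: 0.6079, 0.0375; sum = 0.645437.
I averages over the q = 2 poor units only: 0.645437 / 2 = 0.3227.

0.3227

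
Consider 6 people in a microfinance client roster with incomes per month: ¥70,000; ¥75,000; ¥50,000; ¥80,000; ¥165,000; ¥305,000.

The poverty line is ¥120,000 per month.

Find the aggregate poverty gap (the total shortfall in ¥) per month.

Incomes under z: ¥50,000, ¥70,000, ¥75,000, ¥80,000 (q = 4 of N = 6).
Individual gaps: 120000−50000 = 70000; 120000−70000 = 50000; 120000−75000 = 45000; 120000−80000 = 40000.
Aggregate gap = ¥205,000.

¥205,000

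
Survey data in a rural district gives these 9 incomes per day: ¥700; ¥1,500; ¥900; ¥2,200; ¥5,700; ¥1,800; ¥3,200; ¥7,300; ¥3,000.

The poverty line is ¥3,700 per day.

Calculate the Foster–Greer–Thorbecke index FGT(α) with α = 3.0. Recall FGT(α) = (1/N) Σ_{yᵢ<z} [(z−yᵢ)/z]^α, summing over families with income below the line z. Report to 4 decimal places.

Below z: ¥700, ¥900, ¥1,500, ¥1,800, ¥2,200, ¥3,000, ¥3,200 (q = 7 of N = 9).
Gap ratios (z−y)/z: (3700−700)/3700 = 0.8108; (3700−900)/3700 = 0.7568; (3700−1500)/3700 = 0.5946; (3700−1800)/3700 = 0.5135; (3700−2200)/3700 = 0.4054; (3700−3000)/3700 = 0.1892; (3700−3200)/3700 = 0.1351.
Raised to α = 3.0: 0.53304; 0.43338; 0.21021; 0.13541; 0.06663; 0.00677; 0.00247.
Sum = 1.387914; FGT(3.0) = 1.387914 / 9 = 0.1542.

0.1542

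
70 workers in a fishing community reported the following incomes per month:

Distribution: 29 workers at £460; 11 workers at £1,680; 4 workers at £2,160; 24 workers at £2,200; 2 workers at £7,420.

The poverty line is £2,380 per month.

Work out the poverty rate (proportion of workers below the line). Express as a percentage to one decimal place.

68 of the 70 workers have income below £2,380.
H = 68/70 = 97.1%.

97.1%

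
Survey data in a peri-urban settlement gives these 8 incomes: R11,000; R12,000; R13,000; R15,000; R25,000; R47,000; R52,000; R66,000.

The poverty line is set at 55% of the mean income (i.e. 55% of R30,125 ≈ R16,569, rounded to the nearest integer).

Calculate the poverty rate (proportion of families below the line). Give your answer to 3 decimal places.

0.500

4 of the 8 families have income below R16,569.
H = 4/8 = 0.500.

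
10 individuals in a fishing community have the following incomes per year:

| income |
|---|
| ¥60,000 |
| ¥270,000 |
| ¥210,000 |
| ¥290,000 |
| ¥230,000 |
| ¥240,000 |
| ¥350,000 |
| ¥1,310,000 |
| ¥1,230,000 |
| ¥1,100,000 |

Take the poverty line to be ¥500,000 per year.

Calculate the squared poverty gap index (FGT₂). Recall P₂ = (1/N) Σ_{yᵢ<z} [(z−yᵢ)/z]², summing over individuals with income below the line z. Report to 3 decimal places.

Below the line: ¥60,000, ¥210,000, ¥230,000, ¥240,000, ¥270,000, ¥290,000, ¥350,000 (q = 7 of N = 10).
Relative gaps: (500000−60000)/500000 = 0.8800; (500000−210000)/500000 = 0.5800; (500000−230000)/500000 = 0.5400; (500000−240000)/500000 = 0.5200; (500000−270000)/500000 = 0.4600; (500000−290000)/500000 = 0.4200; (500000−350000)/500000 = 0.3000.
Squared: 0.7744; 0.3364; 0.2916; 0.2704; 0.2116; 0.1764; 0.0900.
Sum = 2.150800; P₂ = 2.150800 / 10 = 0.215.

0.215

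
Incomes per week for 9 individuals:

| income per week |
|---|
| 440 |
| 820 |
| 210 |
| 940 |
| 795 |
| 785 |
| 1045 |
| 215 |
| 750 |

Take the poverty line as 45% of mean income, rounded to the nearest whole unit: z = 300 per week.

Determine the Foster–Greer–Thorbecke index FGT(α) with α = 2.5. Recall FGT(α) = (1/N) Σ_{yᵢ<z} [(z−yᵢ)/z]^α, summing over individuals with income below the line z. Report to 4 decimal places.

0.0102

Poor units: 210, 215 (q = 2 of N = 9).
Normalized shortfalls: (300−210)/300 = 0.3000; (300−215)/300 = 0.2833.
Raised to α = 2.5: 0.04930; 0.04273.
Sum = 0.092026; FGT(2.5) = 0.092026 / 9 = 0.0102.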